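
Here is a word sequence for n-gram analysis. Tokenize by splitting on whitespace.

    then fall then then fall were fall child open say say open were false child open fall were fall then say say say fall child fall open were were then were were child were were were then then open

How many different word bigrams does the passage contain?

39 tokens → 38 bigram windows in total.
Repeated bigrams (each contributes count−1 duplicates):
  were were: 4
  say say: 3
  child open: 2
  fall child: 2
  fall then: 2
  fall were: 2
  open were: 2
  then fall: 2
  … (3 more repeated)
14 duplicate windows → 38 − 14 = 24 distinct.

24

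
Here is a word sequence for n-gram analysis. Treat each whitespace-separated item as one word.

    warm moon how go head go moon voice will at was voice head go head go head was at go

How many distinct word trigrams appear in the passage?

20 tokens → 18 trigram windows in total.
Repeated trigrams (each contributes count−1 duplicates):
  go head go: 2
  head go head: 2
2 duplicate windows → 18 − 2 = 16 distinct.

16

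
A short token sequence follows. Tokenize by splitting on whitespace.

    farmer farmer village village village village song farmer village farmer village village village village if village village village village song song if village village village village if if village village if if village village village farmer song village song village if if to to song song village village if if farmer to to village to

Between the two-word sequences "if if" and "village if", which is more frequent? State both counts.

"if if": 4 occurrences
"village if": 5 occurrences

"village if" (5 vs 4)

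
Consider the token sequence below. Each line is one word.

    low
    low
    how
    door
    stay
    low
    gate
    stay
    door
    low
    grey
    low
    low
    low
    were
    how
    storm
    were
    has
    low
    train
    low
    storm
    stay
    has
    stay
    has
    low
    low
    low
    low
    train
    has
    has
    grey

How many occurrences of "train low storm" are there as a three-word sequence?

1

Scanning the 33 overlapping trigram windows for "train low storm":
  position 21–23: train low storm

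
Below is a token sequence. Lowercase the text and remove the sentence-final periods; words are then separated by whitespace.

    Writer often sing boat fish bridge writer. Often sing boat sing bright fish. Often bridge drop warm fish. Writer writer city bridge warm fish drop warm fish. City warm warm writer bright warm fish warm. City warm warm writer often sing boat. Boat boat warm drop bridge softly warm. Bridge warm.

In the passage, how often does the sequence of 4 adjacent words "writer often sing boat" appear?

Scanning the 48 overlapping 4-gram windows for "writer often sing boat":
  position 1–4: writer often sing boat
  position 7–10: writer often sing boat
  position 39–42: writer often sing boat

3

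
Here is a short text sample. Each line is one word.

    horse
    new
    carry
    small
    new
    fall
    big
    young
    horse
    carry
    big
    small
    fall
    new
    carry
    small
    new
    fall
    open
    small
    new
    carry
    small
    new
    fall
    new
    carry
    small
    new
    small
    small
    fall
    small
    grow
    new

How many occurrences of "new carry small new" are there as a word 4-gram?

4

Scanning the 32 overlapping 4-gram windows for "new carry small new":
  position 2–5: new carry small new
  position 14–17: new carry small new
  position 21–24: new carry small new
  position 26–29: new carry small new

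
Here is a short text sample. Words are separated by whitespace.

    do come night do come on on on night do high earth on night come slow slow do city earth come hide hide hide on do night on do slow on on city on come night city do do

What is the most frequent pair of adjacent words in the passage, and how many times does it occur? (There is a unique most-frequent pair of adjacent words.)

"on on", 3 times

Bigram frequencies (highest first):
  on on: 3
  do come: 2
  come night: 2
  night do: 2
  on night: 2
  hide hide: 2
  … (24 more, each ≤ 2)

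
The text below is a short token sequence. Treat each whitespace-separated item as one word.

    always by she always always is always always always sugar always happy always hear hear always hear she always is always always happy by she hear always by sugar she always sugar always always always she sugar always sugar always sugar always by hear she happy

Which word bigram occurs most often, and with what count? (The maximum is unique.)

Bigram frequencies (highest first):
  always always: 6
  sugar always: 5
  always sugar: 4
  always by: 3
  she always: 3
  by she: 2
  … (16 more, each ≤ 2)

"always always", 6 times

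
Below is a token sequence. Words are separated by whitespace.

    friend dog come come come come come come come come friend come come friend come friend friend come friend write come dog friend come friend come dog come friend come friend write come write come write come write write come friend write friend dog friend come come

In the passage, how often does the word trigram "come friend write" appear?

Scanning the 45 overlapping trigram windows for "come friend write":
  position 18–20: come friend write
  position 30–32: come friend write
  position 40–42: come friend write

3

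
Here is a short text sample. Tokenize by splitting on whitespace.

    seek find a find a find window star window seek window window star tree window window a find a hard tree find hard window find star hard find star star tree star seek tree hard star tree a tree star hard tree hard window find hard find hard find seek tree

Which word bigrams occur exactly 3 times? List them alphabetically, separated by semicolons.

Bigram counts meeting the condition (exactly 3 times):
  a find: 3
  find a: 3
  find hard: 3
  hard find: 3
  star tree: 3

a find; find a; find hard; hard find; star tree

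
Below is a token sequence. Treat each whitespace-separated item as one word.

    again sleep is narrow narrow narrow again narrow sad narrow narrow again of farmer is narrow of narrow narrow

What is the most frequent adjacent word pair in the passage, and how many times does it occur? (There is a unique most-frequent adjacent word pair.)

"narrow narrow", 4 times

Bigram frequencies (highest first):
  narrow narrow: 4
  is narrow: 2
  narrow again: 2
  again sleep: 1
  sleep is: 1
  again narrow: 1
  … (7 more, each ≤ 1)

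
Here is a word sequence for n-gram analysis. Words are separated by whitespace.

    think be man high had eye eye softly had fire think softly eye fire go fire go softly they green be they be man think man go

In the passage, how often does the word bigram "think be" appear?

1

Scanning the 26 overlapping bigram windows for "think be":
  position 1–2: think be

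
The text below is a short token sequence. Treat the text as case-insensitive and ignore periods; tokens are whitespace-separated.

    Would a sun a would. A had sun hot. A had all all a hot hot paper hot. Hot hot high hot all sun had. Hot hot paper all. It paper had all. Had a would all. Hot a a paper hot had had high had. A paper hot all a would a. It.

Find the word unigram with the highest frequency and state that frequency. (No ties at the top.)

Unigram frequencies (highest first):
  hot: 12
  a: 11
  had: 8
  all: 7
  paper: 5
  would: 4
  … (3 more, each ≤ 3)

"hot", 12 times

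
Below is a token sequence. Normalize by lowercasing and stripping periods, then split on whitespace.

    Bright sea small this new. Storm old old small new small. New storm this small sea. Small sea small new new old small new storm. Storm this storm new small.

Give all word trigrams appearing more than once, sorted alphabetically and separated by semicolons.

old small new; small new storm; small sea small

Trigram counts meeting the condition (more than once):
  old small new: 2
  small new storm: 2
  small sea small: 2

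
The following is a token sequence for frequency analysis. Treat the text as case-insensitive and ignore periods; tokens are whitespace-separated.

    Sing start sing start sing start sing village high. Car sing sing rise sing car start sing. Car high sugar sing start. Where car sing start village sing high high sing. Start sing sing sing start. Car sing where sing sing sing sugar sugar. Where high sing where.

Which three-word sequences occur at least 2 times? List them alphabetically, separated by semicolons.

sing sing sing; sing start sing; start sing start

Trigram counts meeting the condition (at least 2 times):
  sing sing sing: 2
  sing start sing: 4
  start sing start: 2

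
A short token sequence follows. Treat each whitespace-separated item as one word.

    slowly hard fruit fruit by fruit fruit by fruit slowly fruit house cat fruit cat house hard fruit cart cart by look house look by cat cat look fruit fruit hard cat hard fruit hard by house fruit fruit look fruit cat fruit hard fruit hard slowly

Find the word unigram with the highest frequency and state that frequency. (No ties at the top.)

"fruit", 16 times

Unigram frequencies (highest first):
  fruit: 16
  hard: 7
  cat: 6
  by: 5
  house: 4
  look: 4
  … (2 more, each ≤ 3)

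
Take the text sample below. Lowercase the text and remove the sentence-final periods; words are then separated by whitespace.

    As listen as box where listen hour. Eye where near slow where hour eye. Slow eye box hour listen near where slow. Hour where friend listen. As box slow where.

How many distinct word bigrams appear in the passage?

30 tokens → 29 bigram windows in total.
Repeated bigrams (each contributes count−1 duplicates):
  as box: 2
  hour eye: 2
  listen as: 2
  slow where: 2
4 duplicate windows → 29 − 4 = 25 distinct.

25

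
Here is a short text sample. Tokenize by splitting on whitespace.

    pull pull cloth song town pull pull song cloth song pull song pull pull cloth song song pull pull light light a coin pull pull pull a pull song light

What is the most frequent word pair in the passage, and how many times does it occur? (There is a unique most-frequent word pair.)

Bigram frequencies (highest first):
  pull pull: 6
  cloth song: 3
  pull song: 3
  song pull: 3
  pull cloth: 2
  song town: 1
  … (11 more, each ≤ 1)

"pull pull", 6 times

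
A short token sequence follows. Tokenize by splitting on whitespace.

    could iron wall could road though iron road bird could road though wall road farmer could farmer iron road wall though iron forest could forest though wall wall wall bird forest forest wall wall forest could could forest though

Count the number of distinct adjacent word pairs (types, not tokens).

28

39 tokens → 38 bigram windows in total.
Repeated bigrams (each contributes count−1 duplicates):
  wall wall: 3
  could forest: 2
  could road: 2
  forest could: 2
  forest though: 2
  iron road: 2
  road though: 2
  though iron: 2
  … (1 more repeated)
10 duplicate windows → 38 − 10 = 28 distinct.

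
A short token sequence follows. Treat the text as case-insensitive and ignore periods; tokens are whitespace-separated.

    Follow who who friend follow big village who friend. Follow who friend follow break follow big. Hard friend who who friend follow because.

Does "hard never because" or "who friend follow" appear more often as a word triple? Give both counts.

"who friend follow" (4 vs 0)

"hard never because": 0 occurrences
"who friend follow": 4 occurrences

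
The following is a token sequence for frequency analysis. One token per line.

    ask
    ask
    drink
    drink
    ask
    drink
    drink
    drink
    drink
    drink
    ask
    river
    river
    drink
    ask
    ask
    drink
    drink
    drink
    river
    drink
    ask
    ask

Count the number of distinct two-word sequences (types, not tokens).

23 tokens → 22 bigram windows in total.
Repeated bigrams (each contributes count−1 duplicates):
  drink drink: 7
  drink ask: 4
  ask ask: 3
  ask drink: 3
  river drink: 2
14 duplicate windows → 22 − 14 = 8 distinct.

8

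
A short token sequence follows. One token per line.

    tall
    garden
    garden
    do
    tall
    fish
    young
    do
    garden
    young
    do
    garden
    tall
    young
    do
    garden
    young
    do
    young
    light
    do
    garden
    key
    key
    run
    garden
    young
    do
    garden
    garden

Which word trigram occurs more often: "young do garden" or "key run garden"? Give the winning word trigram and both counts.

"young do garden": 4 occurrences
"key run garden": 1 occurrence

"young do garden" (4 vs 1)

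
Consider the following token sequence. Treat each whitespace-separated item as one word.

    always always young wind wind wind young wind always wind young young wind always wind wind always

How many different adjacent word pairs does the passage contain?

8

17 tokens → 16 bigram windows in total.
Repeated bigrams (each contributes count−1 duplicates):
  wind always: 3
  wind wind: 3
  young wind: 3
  always wind: 2
  wind young: 2
8 duplicate windows → 16 − 8 = 8 distinct.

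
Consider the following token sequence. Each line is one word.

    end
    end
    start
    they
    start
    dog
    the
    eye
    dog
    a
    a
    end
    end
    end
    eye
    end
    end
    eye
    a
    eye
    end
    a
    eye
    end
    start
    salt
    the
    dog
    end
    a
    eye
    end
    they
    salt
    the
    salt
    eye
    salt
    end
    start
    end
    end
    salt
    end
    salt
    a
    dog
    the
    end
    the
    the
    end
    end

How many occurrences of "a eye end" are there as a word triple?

Scanning the 51 overlapping trigram windows for "a eye end":
  position 19–21: a eye end
  position 22–24: a eye end
  position 30–32: a eye end

3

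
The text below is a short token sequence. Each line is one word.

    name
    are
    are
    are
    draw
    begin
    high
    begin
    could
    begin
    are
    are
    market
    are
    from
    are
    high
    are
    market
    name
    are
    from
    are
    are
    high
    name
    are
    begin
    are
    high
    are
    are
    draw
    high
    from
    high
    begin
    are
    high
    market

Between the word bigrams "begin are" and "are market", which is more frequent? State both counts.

"begin are": 3 occurrences
"are market": 2 occurrences

"begin are" (3 vs 2)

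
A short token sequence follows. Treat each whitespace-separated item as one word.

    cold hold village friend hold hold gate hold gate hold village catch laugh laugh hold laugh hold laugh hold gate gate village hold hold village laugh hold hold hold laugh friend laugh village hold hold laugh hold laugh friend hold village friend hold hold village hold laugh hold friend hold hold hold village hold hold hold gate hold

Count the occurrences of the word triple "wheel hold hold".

0

Scanning the 56 overlapping trigram windows for "wheel hold hold":
  (none found)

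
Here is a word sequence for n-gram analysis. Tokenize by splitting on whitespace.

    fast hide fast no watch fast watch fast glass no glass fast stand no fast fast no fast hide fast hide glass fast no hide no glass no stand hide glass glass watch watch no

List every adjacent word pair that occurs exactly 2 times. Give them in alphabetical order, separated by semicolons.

Bigram counts meeting the condition (exactly 2 times):
  glass fast: 2
  glass no: 2
  hide fast: 2
  hide glass: 2
  no fast: 2
  no glass: 2
  watch fast: 2

glass fast; glass no; hide fast; hide glass; no fast; no glass; watch fast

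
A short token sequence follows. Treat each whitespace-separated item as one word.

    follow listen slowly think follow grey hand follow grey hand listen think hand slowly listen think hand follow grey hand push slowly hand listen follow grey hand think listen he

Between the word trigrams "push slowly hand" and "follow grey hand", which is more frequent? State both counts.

"follow grey hand" (4 vs 1)

"push slowly hand": 1 occurrence
"follow grey hand": 4 occurrences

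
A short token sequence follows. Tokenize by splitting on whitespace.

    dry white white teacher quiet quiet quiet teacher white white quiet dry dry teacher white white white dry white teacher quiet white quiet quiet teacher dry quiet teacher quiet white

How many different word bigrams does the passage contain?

15

30 tokens → 29 bigram windows in total.
Repeated bigrams (each contributes count−1 duplicates):
  white white: 4
  quiet quiet: 3
  quiet teacher: 3
  teacher quiet: 3
  dry white: 2
  quiet white: 2
  teacher white: 2
  white quiet: 2
  … (1 more repeated)
14 duplicate windows → 29 − 14 = 15 distinct.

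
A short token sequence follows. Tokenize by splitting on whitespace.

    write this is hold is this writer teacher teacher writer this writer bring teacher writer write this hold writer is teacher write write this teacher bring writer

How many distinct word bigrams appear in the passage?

27 tokens → 26 bigram windows in total.
Repeated bigrams (each contributes count−1 duplicates):
  write this: 3
  teacher writer: 2
  this writer: 2
4 duplicate windows → 26 − 4 = 22 distinct.

22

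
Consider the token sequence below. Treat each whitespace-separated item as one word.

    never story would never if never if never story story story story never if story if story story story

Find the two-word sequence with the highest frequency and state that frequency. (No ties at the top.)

Bigram frequencies (highest first):
  story story: 5
  never if: 3
  never story: 2
  if never: 2
  if story: 2
  story would: 1
  … (3 more, each ≤ 1)

"story story", 5 times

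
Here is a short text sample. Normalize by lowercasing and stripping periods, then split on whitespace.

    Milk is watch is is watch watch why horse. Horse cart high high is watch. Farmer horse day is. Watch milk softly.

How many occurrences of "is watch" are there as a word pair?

Scanning the 21 overlapping bigram windows for "is watch":
  position 2–3: is watch
  position 5–6: is watch
  position 14–15: is watch
  position 19–20: is watch

4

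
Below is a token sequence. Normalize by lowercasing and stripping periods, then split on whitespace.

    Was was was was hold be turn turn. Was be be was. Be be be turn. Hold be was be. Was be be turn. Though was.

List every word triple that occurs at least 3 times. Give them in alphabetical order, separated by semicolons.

be was be; was be be

Trigram counts meeting the condition (at least 3 times):
  be was be: 3
  was be be: 3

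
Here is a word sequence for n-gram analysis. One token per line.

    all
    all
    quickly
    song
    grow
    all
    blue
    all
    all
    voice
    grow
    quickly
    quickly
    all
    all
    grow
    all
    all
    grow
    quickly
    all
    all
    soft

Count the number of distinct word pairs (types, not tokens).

23 tokens → 22 bigram windows in total.
Repeated bigrams (each contributes count−1 duplicates):
  all all: 5
  all grow: 2
  grow all: 2
  grow quickly: 2
  quickly all: 2
8 duplicate windows → 22 − 8 = 14 distinct.

14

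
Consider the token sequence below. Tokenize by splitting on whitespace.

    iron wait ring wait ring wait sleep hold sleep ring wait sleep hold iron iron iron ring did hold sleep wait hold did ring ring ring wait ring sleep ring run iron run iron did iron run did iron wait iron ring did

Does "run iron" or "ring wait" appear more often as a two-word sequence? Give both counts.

"run iron": 2 occurrences
"ring wait": 4 occurrences

"ring wait" (4 vs 2)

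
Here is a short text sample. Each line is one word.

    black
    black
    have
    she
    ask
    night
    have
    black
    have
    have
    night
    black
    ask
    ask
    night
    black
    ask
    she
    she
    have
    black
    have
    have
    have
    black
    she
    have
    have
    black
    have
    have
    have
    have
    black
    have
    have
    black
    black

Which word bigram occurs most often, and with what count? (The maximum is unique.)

"have have", 8 times

Bigram frequencies (highest first):
  have have: 8
  have black: 6
  black have: 5
  black black: 2
  ask night: 2
  night black: 2
  … (10 more, each ≤ 2)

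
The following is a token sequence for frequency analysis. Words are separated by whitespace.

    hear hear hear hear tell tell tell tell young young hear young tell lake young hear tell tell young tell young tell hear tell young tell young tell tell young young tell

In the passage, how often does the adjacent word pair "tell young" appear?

Scanning the 31 overlapping bigram windows for "tell young":
  position 8–9: tell young
  position 18–19: tell young
  position 20–21: tell young
  position 24–25: tell young
  position 26–27: tell young
  position 29–30: tell young

6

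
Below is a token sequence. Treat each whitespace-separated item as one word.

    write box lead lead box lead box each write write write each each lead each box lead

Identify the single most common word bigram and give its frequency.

"box lead", 3 times

Bigram frequencies (highest first):
  box lead: 3
  lead box: 2
  write write: 2
  write box: 1
  lead lead: 1
  box each: 1
  … (6 more, each ≤ 1)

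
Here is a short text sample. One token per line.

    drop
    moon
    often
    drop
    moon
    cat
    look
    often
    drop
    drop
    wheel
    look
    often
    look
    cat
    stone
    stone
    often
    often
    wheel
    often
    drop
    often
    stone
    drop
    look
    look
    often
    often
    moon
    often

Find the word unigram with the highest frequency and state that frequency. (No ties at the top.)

"often", 10 times

Unigram frequencies (highest first):
  often: 10
  drop: 6
  look: 5
  moon: 3
  stone: 3
  cat: 2
  … (1 more, each ≤ 2)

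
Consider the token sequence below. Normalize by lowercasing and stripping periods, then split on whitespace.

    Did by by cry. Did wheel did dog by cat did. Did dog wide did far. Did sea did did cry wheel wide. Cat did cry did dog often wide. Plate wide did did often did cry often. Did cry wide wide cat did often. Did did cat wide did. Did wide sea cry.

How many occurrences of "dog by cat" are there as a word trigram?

1

Scanning the 52 overlapping trigram windows for "dog by cat":
  position 8–10: dog by cat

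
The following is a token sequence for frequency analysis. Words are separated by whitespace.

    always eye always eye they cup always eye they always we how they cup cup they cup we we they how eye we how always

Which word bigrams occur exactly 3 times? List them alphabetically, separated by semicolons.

always eye; they cup

Bigram counts meeting the condition (exactly 3 times):
  always eye: 3
  they cup: 3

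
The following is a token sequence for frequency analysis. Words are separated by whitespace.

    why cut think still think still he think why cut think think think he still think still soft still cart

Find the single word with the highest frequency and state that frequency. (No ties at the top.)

Unigram frequencies (highest first):
  think: 7
  still: 5
  why: 2
  cut: 2
  he: 2
  soft: 1
  … (1 more, each ≤ 1)

"think", 7 times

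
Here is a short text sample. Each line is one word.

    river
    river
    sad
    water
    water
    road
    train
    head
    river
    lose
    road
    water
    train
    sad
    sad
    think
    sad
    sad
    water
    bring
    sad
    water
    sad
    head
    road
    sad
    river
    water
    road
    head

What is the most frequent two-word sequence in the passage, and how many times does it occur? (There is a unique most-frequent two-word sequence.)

"sad water", 3 times

Bigram frequencies (highest first):
  sad water: 3
  water road: 2
  sad sad: 2
  river river: 1
  river sad: 1
  water water: 1
  … (19 more, each ≤ 1)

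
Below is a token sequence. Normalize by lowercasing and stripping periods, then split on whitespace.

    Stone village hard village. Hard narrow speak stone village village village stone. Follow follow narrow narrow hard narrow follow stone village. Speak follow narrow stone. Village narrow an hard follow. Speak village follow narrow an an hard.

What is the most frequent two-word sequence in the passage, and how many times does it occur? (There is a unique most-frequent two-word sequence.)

Bigram frequencies (highest first):
  stone village: 4
  follow narrow: 3
  village hard: 2
  hard narrow: 2
  village village: 2
  narrow an: 2
  … (20 more, each ≤ 2)

"stone village", 4 times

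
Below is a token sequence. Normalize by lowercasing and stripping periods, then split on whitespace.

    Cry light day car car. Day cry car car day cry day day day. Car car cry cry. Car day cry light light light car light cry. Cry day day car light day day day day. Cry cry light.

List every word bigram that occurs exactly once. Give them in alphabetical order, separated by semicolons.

car cry; light car; light cry

Bigram counts meeting the condition (exactly once):
  car cry: 1
  light car: 1
  light cry: 1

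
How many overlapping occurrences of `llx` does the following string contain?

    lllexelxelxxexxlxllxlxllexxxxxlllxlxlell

Sliding a length-3 window over the 40 characters (38 positions):
  position 18–20: llx
  position 32–34: llx

2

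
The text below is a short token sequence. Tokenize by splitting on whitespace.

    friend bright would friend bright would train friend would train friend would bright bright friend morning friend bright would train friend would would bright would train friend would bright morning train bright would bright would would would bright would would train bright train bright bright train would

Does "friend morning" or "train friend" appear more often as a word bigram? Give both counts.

"friend morning": 1 occurrence
"train friend": 4 occurrences

"train friend" (4 vs 1)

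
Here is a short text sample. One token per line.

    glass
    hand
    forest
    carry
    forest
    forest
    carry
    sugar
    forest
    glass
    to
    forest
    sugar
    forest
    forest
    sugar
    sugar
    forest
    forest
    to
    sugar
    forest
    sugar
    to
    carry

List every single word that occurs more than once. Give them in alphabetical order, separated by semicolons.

Unigram counts meeting the condition (more than once):
  carry: 3
  forest: 10
  glass: 2
  sugar: 6
  to: 3

carry; forest; glass; sugar; to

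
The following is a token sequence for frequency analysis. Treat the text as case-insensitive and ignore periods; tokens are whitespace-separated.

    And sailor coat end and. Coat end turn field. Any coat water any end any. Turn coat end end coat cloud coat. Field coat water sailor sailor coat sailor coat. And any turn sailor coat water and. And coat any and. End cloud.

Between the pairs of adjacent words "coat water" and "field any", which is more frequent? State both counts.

"coat water" (3 vs 1)

"coat water": 3 occurrences
"field any": 1 occurrence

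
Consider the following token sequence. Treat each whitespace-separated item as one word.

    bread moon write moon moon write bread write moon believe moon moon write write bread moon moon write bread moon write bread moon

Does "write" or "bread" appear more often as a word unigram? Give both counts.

"write": 7 occurrences
"bread": 5 occurrences

"write" (7 vs 5)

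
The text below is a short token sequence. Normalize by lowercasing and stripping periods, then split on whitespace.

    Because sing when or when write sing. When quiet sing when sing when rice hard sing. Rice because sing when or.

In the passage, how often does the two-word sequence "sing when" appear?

5

Scanning the 20 overlapping bigram windows for "sing when":
  position 2–3: sing when
  position 7–8: sing when
  position 10–11: sing when
  position 12–13: sing when
  position 19–20: sing when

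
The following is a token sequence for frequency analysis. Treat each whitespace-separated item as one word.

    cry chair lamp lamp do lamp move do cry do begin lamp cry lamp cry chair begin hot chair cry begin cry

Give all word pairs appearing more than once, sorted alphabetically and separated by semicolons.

Bigram counts meeting the condition (more than once):
  cry chair: 2
  lamp cry: 2

cry chair; lamp cry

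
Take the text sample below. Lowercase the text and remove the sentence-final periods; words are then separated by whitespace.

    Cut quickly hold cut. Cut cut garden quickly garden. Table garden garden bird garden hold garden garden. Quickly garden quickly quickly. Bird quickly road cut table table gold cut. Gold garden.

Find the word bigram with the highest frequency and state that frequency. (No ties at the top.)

"garden quickly", 3 times

Bigram frequencies (highest first):
  garden quickly: 3
  cut cut: 2
  quickly garden: 2
  garden garden: 2
  cut quickly: 1
  quickly hold: 1
  … (19 more, each ≤ 1)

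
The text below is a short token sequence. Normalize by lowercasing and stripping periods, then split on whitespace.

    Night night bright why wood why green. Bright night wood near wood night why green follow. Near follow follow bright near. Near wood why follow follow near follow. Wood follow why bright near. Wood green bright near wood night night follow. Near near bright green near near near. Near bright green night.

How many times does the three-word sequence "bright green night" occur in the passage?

1

Scanning the 50 overlapping trigram windows for "bright green night":
  position 50–52: bright green night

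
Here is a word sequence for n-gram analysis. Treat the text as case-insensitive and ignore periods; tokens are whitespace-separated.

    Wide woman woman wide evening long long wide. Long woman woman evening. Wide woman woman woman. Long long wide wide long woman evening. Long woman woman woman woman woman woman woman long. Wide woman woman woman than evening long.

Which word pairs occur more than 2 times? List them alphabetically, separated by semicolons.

evening long; long wide; long woman; wide woman; woman woman

Bigram counts meeting the condition (more than 2 times):
  evening long: 3
  long wide: 3
  long woman: 3
  wide woman: 3
  woman woman: 12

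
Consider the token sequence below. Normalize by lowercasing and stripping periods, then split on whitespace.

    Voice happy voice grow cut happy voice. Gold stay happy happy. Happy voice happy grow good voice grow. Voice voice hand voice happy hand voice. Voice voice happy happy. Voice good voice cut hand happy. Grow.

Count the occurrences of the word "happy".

10

Scanning the 36 tokens for "happy":
  position 2: happy
  position 6: happy
  position 10: happy
  position 11: happy
  position 12: happy
  position 14: happy
  position 23: happy
  position 28: happy
  position 29: happy
  position 35: happy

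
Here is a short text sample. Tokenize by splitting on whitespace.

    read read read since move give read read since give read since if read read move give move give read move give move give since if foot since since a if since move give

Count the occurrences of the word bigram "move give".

6

Scanning the 33 overlapping bigram windows for "move give":
  position 5–6: move give
  position 16–17: move give
  position 18–19: move give
  position 21–22: move give
  position 23–24: move give
  position 33–34: move give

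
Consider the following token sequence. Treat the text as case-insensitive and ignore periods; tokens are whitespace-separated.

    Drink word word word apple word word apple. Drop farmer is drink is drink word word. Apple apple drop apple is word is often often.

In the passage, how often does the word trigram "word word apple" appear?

Scanning the 23 overlapping trigram windows for "word word apple":
  position 3–5: word word apple
  position 6–8: word word apple
  position 15–17: word word apple

3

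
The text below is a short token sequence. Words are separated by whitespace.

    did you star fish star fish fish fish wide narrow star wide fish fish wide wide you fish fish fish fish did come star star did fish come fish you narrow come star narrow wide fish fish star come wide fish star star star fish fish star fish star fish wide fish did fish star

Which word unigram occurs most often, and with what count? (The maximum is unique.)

"fish", 21 times

Unigram frequencies (highest first):
  fish: 21
  star: 13
  wide: 7
  did: 4
  come: 4
  you: 3
  … (1 more, each ≤ 3)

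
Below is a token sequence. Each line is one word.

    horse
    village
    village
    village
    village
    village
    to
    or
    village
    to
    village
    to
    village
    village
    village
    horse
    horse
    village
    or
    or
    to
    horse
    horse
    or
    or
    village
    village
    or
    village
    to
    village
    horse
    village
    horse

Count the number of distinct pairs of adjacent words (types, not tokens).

34 tokens → 33 bigram windows in total.
Repeated bigrams (each contributes count−1 duplicates):
  village village: 7
  village to: 4
  horse village: 3
  or village: 3
  to village: 3
  village horse: 3
  horse horse: 2
  or or: 2
  … (1 more repeated)
20 duplicate windows → 33 − 20 = 13 distinct.

13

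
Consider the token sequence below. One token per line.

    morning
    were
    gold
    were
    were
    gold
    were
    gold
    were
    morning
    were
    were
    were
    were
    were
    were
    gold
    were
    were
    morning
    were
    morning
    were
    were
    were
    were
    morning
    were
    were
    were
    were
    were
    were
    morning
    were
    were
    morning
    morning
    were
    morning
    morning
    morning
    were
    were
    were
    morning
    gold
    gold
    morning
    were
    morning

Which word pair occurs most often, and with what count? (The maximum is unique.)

"were were", 18 times

Bigram frequencies (highest first):
  were were: 18
  morning were: 9
  were morning: 9
  were gold: 4
  gold were: 4
  morning morning: 3
  … (3 more, each ≤ 1)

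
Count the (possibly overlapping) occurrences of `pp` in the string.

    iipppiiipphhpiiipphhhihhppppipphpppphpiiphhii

11

Sliding a length-2 window over the 45 characters (44 positions):
  position 3–4: pp
  position 4–5: pp
  position 9–10: pp
  position 17–18: pp
  position 25–26: pp
  position 26–27: pp
  position 27–28: pp
  position 30–31: pp
  position 33–34: pp
  position 34–35: pp
  … (1 more)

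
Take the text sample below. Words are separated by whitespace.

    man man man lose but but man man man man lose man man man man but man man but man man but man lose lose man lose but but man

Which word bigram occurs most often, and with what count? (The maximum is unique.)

"man man", 10 times

Bigram frequencies (highest first):
  man man: 10
  but man: 5
  man lose: 4
  man but: 3
  lose but: 2
  but but: 2
  … (2 more, each ≤ 2)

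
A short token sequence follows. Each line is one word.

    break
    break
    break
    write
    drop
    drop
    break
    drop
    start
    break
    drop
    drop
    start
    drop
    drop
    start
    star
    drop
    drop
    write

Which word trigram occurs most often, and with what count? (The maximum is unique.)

"drop drop start", 2 times

Trigram frequencies (highest first):
  drop drop start: 2
  break break break: 1
  break break write: 1
  break write drop: 1
  write drop drop: 1
  drop drop break: 1
  … (11 more, each ≤ 1)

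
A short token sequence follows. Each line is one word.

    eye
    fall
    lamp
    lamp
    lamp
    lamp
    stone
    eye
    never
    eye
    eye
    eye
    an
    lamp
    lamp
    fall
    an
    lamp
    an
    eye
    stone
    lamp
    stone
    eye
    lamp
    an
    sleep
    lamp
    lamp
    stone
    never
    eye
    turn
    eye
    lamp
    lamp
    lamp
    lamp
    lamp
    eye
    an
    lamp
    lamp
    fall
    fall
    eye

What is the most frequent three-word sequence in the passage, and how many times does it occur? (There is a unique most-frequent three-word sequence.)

Trigram frequencies (highest first):
  lamp lamp lamp: 5
  lamp lamp stone: 2
  lamp stone eye: 2
  eye an lamp: 2
  an lamp lamp: 2
  lamp lamp fall: 2
  … (29 more, each ≤ 1)

"lamp lamp lamp", 5 times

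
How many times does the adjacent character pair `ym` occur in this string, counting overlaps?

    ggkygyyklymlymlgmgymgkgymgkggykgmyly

4

Sliding a length-2 window over the 36 characters (35 positions):
  position 10–11: ym
  position 13–14: ym
  position 19–20: ym
  position 24–25: ym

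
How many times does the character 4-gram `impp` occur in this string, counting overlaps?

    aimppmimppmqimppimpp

Sliding a length-4 window over the 20 characters (17 positions):
  position 2–5: impp
  position 7–10: impp
  position 13–16: impp
  position 17–20: impp

4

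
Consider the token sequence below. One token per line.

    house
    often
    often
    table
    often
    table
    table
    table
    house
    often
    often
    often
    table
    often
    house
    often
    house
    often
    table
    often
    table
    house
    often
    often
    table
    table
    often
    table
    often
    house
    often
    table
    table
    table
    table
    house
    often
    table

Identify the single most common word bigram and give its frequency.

"often table", 9 times

Bigram frequencies (highest first):
  often table: 9
  house often: 7
  table table: 6
  table often: 5
  often often: 4
  table house: 3
  … (1 more, each ≤ 3)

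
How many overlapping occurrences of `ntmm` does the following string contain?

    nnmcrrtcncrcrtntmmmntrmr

Sliding a length-4 window over the 24 characters (21 positions):
  position 15–18: ntmm

1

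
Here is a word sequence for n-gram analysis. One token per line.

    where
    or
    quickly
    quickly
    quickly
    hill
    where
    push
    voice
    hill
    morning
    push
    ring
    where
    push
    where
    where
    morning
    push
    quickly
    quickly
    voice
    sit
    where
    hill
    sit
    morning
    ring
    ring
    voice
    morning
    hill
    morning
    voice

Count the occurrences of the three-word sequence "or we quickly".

Scanning the 32 overlapping trigram windows for "or we quickly":
  (none found)

0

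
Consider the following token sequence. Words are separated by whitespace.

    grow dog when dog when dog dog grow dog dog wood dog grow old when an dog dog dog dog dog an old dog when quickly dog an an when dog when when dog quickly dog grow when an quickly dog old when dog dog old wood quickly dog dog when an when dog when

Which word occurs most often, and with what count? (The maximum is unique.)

Unigram frequencies (highest first):
  dog: 23
  when: 12
  an: 6
  grow: 4
  old: 4
  quickly: 4
  … (1 more, each ≤ 2)

"dog", 23 times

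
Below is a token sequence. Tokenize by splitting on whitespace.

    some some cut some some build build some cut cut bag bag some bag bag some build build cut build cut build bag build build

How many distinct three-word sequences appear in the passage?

20

25 tokens → 23 trigram windows in total.
Repeated trigrams (each contributes count−1 duplicates):
  bag bag some: 2
  build cut build: 2
  some build build: 2
3 duplicate windows → 23 − 3 = 20 distinct.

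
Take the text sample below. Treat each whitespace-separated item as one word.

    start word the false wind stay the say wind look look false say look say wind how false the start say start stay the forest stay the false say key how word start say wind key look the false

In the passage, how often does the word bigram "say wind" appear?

3

Scanning the 38 overlapping bigram windows for "say wind":
  position 8–9: say wind
  position 15–16: say wind
  position 34–35: say wind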